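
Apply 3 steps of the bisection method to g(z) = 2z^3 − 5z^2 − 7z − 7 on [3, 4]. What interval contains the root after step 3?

m = 3.5, g(m) = -7 (−); new bracket [3.5, 4]
m = 3.75, g(m) = 1.90625 (+); new bracket [3.5, 3.75]
m = 3.625, g(m) = -2.808594 (−); new bracket [3.625, 3.75]

[3.625, 3.75]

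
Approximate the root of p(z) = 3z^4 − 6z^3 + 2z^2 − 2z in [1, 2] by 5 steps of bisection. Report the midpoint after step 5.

1.84375

m = 1.5, p(m) = -3.5625 (−); new bracket [1.5, 2]
m = 1.75, p(m) = -1.394531 (−); new bracket [1.75, 2]
m = 1.875, p(m) = 0.809326 (+); new bracket [1.75, 1.875]
m = 1.8125, p(m) = -0.404 (−); new bracket [1.8125, 1.875]
m = 1.84375, p(m) = 0.1734 (+); new bracket [1.8125, 1.84375]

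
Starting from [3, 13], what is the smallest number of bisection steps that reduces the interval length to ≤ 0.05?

8

Width after n steps is 10/2^n. Need 2^n ≥ 10/0.05 = 200.
2^7 = 128 < 200 ≤ 2^8 = 256, so n = 8.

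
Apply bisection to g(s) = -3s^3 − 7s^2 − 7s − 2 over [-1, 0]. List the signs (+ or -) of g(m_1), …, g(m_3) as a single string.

+--

g(-0.5) = 0.125 > 0, so the root lies in [-0.5, 0]
g(-0.25) = -0.640625 < 0, so the root lies in [-0.5, -0.25]
g(-0.375) = -0.201172 < 0, so the root lies in [-0.5, -0.375]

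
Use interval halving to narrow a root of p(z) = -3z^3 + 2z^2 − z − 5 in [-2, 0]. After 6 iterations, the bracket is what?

p(-1) = 1 > 0, so the root lies in [-1, 0]
p(-0.5) = -3.625 < 0, so the root lies in [-1, -0.5]
p(-0.75) = -1.859375 < 0, so the root lies in [-1, -0.75]
p(-0.875) = -0.584 < 0, so the root lies in [-1, -0.875]
p(-0.9375) = 0.1672 > 0, so the root lies in [-0.9375, -0.875]
p(-0.90625) = -0.2183 < 0, so the root lies in [-0.9375, -0.90625]

[-0.9375, -0.90625]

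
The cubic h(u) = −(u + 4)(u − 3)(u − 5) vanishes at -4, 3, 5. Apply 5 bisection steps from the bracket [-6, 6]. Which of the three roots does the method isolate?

midpoint 0: h = -60 < 0 → [-6, 0]
midpoint -3: h = -48 < 0 → [-6, -3]
midpoint -4.5: h = 35.625 > 0 → [-4.5, -3]
midpoint -3.75: h = -14.7656 < 0 → [-4.5, -3.75]
midpoint -4.125: h = 8.127 > 0 → [-4.125, -3.75]

-4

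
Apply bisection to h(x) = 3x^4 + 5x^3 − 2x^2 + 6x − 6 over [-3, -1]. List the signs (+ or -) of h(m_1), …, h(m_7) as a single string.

m = -2, h(m) = -18 (−); new bracket [-3, -2]
m = -2.5, h(m) = 5.5625 (+); new bracket [-2.5, -2]
m = -2.25, h(m) = -9.691406 (−); new bracket [-2.5, -2.25]
m = -2.375, h(m) = -3.0637 (−); new bracket [-2.5, -2.375]
m = -2.4375, h(m) = 0.9822 (+); new bracket [-2.4375, -2.375]
m = -2.40625, h(m) = -1.1053 (−); new bracket [-2.4375, -2.40625]
m = -2.421875, h(m) = -0.078 (−); new bracket [-2.4375, -2.421875]

-+--+--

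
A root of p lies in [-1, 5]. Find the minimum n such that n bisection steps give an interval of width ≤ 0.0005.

14

Width after n steps is 6/2^n. Need 2^n ≥ 6/0.0005 = 12000.
2^13 = 8192 < 12000 ≤ 2^14 = 16384, so n = 14.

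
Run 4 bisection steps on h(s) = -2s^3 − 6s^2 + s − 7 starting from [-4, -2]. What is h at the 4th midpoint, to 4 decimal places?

-1.8320

midpoint -3: h = -10 < 0 → [-4, -3]
midpoint -3.5: h = 1.75 > 0 → [-3.5, -3]
midpoint -3.25: h = -4.96875 < 0 → [-3.5, -3.25]
midpoint -3.375: h = -1.832 < 0 → [-3.5, -3.375]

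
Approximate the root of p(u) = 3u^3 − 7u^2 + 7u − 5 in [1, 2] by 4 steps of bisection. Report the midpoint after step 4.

u = 1.5 gives p = -0.125, negative; keep [1.5, 2]
u = 1.75 gives p = 1.890625, positive; keep [1.5, 1.75]
u = 1.625 gives p = 0.763672, positive; keep [1.5, 1.625]
u = 1.5625 gives p = 0.2917, positive; keep [1.5, 1.5625]

1.5625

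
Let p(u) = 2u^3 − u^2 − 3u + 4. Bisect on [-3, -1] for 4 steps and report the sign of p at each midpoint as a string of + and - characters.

midpoint -2: p = -10 < 0 → [-2, -1]
midpoint -1.5: p = -0.5 < 0 → [-1.5, -1]
midpoint -1.25: p = 2.28125 > 0 → [-1.5, -1.25]
midpoint -1.375: p = 1.0352 > 0 → [-1.5, -1.375]

--++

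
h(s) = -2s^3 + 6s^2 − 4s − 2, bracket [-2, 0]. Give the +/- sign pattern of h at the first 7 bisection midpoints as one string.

h(-1) = 10 > 0, so the root lies in [-1, 0]
h(-0.5) = 1.75 > 0, so the root lies in [-0.5, 0]
h(-0.25) = -0.59375 < 0, so the root lies in [-0.5, -0.25]
h(-0.375) = 0.4492 > 0, so the root lies in [-0.375, -0.25]
h(-0.3125) = -0.103 < 0, so the root lies in [-0.375, -0.3125]
h(-0.34375) = 0.1652 > 0, so the root lies in [-0.34375, -0.3125]
h(-0.328125) = 0.0292 > 0, so the root lies in [-0.328125, -0.3125]

++-+-++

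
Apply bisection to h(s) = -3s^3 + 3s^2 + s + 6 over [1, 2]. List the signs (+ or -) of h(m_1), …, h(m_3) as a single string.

h(1.5) = 4.125 > 0, so the root lies in [1.5, 2]
h(1.75) = 0.859375 > 0, so the root lies in [1.75, 2]
h(1.875) = -1.353516 < 0, so the root lies in [1.75, 1.875]

++-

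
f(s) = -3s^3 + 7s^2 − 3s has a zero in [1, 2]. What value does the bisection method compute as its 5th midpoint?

1.78125

s = 1.5 gives f = 1.125, positive; keep [1.5, 2]
s = 1.75 gives f = 0.109375, positive; keep [1.75, 2]
s = 1.875 gives f = -0.791016, negative; keep [1.75, 1.875]
s = 1.8125 gives f = -0.3044, negative; keep [1.75, 1.8125]
s = 1.78125 gives f = -0.0887, negative; keep [1.75, 1.78125]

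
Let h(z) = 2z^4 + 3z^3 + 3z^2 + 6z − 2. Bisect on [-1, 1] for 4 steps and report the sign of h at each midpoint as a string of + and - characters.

midpoint 0: h = -2 < 0 → [0, 1]
midpoint 0.5: h = 2.25 > 0 → [0, 0.5]
midpoint 0.25: h = -0.257812 < 0 → [0.25, 0.5]
midpoint 0.375: h = 0.8696 > 0 → [0.25, 0.375]

-+-+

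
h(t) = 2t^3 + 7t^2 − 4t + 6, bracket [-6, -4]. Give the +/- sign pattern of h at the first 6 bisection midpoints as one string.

t = -5 gives h = -49, negative; keep [-5, -4]
t = -4.5 gives h = -16.5, negative; keep [-4.5, -4]
t = -4.25 gives h = -4.09375, negative; keep [-4.25, -4]
t = -4.125 gives h = 1.2305, positive; keep [-4.25, -4.125]
t = -4.1875 gives h = -1.3608, negative; keep [-4.1875, -4.125]
t = -4.15625 gives h = -0.0477, negative; keep [-4.15625, -4.125]

---+--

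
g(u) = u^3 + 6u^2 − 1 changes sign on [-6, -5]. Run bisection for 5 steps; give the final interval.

m = -5.5, g(m) = 14.125 (+); new bracket [-6, -5.5]
m = -5.75, g(m) = 7.265625 (+); new bracket [-6, -5.75]
m = -5.875, g(m) = 3.314453 (+); new bracket [-6, -5.875]
m = -5.9375, g(m) = 1.2034 (+); new bracket [-6, -5.9375]
m = -5.96875, g(m) = 0.1133 (+); new bracket [-6, -5.96875]

[-6, -5.96875]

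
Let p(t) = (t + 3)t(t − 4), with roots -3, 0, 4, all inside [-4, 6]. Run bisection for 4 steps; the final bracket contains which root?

midpoint 1: p = -12 < 0 → [1, 6]
midpoint 3.5: p = -11.375 < 0 → [3.5, 6]
midpoint 4.75: p = 27.609375 > 0 → [3.5, 4.75]
midpoint 4.125: p = 3.6738 > 0 → [3.5, 4.125]

4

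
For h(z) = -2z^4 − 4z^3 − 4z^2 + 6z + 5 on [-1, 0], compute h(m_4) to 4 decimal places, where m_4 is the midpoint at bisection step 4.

midpoint -0.5: h = 1.375 > 0 → [-1, -0.5]
midpoint -0.75: h = -0.695312 < 0 → [-0.75, -0.5]
midpoint -0.625: h = 0.358887 > 0 → [-0.75, -0.625]
midpoint -0.6875: h = -0.1626 < 0 → [-0.6875, -0.625]

-0.1626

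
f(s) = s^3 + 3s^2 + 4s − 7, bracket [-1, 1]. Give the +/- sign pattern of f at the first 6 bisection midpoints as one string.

midpoint 0: f = -7 < 0 → [0, 1]
midpoint 0.5: f = -4.125 < 0 → [0.5, 1]
midpoint 0.75: f = -1.890625 < 0 → [0.75, 1]
midpoint 0.875: f = -0.5332 < 0 → [0.875, 1]
midpoint 0.9375: f = 0.2107 > 0 → [0.875, 0.9375]
midpoint 0.90625: f = -0.1668 < 0 → [0.90625, 0.9375]

----+-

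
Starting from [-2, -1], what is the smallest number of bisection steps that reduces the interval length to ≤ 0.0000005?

Width after n steps is 1/2^n. Need 2^n ≥ 1/0.0000005 = 2000000.
2^20 = 1048576 < 2000000 ≤ 2^21 = 2097152, so n = 21.

21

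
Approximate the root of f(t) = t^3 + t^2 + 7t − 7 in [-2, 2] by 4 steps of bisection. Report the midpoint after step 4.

t = 0 gives f = -7, negative; keep [0, 2]
t = 1 gives f = 2, positive; keep [0, 1]
t = 0.5 gives f = -3.125, negative; keep [0.5, 1]
t = 0.75 gives f = -0.7656, negative; keep [0.75, 1]

0.75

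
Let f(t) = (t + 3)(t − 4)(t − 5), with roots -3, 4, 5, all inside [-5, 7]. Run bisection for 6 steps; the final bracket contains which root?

f(1) = 48 > 0, so the root lies in [-5, 1]
f(-2) = 42 > 0, so the root lies in [-5, -2]
f(-3.5) = -31.875 < 0, so the root lies in [-3.5, -2]
f(-2.75) = 13.0781 > 0, so the root lies in [-3.5, -2.75]
f(-3.125) = -7.2363 < 0, so the root lies in [-3.125, -2.75]
f(-2.9375) = 3.4417 > 0, so the root lies in [-3.125, -2.9375]

-3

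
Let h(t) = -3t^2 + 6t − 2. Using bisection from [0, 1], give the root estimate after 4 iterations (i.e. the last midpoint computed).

h(0.5) = 0.25 > 0, so the root lies in [0, 0.5]
h(0.25) = -0.6875 < 0, so the root lies in [0.25, 0.5]
h(0.375) = -0.171875 < 0, so the root lies in [0.375, 0.5]
h(0.4375) = 0.0508 > 0, so the root lies in [0.375, 0.4375]

0.4375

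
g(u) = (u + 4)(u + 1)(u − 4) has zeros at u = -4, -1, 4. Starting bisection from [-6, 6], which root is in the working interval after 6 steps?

4

g(0) = -16 < 0, so the root lies in [0, 6]
g(3) = -28 < 0, so the root lies in [3, 6]
g(4.5) = 23.375 > 0, so the root lies in [3, 4.5]
g(3.75) = -9.2031 < 0, so the root lies in [3.75, 4.5]
g(4.125) = 5.2051 > 0, so the root lies in [3.75, 4.125]
g(3.9375) = -2.4495 < 0, so the root lies in [3.9375, 4.125]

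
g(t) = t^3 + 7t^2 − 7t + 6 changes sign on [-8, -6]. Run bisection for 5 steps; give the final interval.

[-8, -7.9375]

g(-7) = 55 > 0, so the root lies in [-8, -7]
g(-7.5) = 30.375 > 0, so the root lies in [-8, -7.5]
g(-7.75) = 15.203125 > 0, so the root lies in [-8, -7.75]
g(-7.875) = 6.8613 > 0, so the root lies in [-8, -7.875]
g(-7.9375) = 2.4963 > 0, so the root lies in [-8, -7.9375]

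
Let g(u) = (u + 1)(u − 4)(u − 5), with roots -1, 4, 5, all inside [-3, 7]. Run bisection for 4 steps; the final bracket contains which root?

m = 2, g(m) = 18 (+); new bracket [-3, 2]
m = -0.5, g(m) = 12.375 (+); new bracket [-3, -0.5]
m = -1.75, g(m) = -29.109375 (−); new bracket [-1.75, -0.5]
m = -1.125, g(m) = -3.9238 (−); new bracket [-1.125, -0.5]

-1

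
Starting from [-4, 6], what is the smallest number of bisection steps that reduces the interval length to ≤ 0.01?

Width after n steps is 10/2^n. Need 2^n ≥ 10/0.01 = 1000.
2^9 = 512 < 1000 ≤ 2^10 = 1024, so n = 10.

10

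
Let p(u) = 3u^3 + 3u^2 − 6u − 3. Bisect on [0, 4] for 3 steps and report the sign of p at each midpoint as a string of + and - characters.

+-+

u = 2 gives p = 21, positive; keep [0, 2]
u = 1 gives p = -3, negative; keep [1, 2]
u = 1.5 gives p = 4.875, positive; keep [1, 1.5]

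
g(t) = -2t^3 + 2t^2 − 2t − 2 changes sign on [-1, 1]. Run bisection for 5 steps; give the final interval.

[-0.5625, -0.5]

g(0) = -2 < 0, so the root lies in [-1, 0]
g(-0.5) = -0.25 < 0, so the root lies in [-1, -0.5]
g(-0.75) = 1.46875 > 0, so the root lies in [-0.75, -0.5]
g(-0.625) = 0.5195 > 0, so the root lies in [-0.625, -0.5]
g(-0.5625) = 0.1138 > 0, so the root lies in [-0.5625, -0.5]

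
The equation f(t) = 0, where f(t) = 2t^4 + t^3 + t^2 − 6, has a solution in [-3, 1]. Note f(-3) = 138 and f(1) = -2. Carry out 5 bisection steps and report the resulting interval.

[-1.375, -1.25]

f(-1) = -4 < 0, so the root lies in [-3, -1]
f(-2) = 22 > 0, so the root lies in [-2, -1]
f(-1.5) = 3 > 0, so the root lies in [-1.5, -1]
f(-1.25) = -1.5078 < 0, so the root lies in [-1.5, -1.25]
f(-1.375) = 0.4399 > 0, so the root lies in [-1.375, -1.25]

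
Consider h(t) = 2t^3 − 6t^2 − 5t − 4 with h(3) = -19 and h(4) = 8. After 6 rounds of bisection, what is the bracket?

h(3.5) = -9.25 < 0, so the root lies in [3.5, 4]
h(3.75) = -1.65625 < 0, so the root lies in [3.75, 4]
h(3.875) = 2.902344 > 0, so the root lies in [3.75, 3.875]
h(3.8125) = 0.5571 > 0, so the root lies in [3.75, 3.8125]
h(3.78125) = -0.5659 < 0, so the root lies in [3.78125, 3.8125]
h(3.796875) = -0.0085 < 0, so the root lies in [3.796875, 3.8125]

[3.796875, 3.8125]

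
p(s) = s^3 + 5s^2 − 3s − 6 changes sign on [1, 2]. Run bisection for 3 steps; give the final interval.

m = 1.5, p(m) = 4.125 (+); new bracket [1, 1.5]
m = 1.25, p(m) = 0.015625 (+); new bracket [1, 1.25]
m = 1.125, p(m) = -1.623047 (−); new bracket [1.125, 1.25]

[1.125, 1.25]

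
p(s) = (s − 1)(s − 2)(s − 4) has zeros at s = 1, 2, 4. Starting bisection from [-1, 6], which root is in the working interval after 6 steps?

4

p(2.5) = -1.125 < 0, so the root lies in [2.5, 6]
p(4.25) = 1.828125 > 0, so the root lies in [2.5, 4.25]
p(3.375) = -2.041016 < 0, so the root lies in [3.375, 4.25]
p(3.8125) = -0.9558 < 0, so the root lies in [3.8125, 4.25]
p(4.03125) = 0.1924 > 0, so the root lies in [3.8125, 4.03125]
p(3.921875) = -0.4387 < 0, so the root lies in [3.921875, 4.03125]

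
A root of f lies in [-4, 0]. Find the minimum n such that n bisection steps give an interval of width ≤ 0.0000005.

23

Width after n steps is 4/2^n. Need 2^n ≥ 4/0.0000005 = 8000000.
2^22 = 4194304 < 8000000 ≤ 2^23 = 8388608, so n = 23.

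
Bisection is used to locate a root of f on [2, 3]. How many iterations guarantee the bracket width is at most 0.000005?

18

Width after n steps is 1/2^n. Need 2^n ≥ 1/0.000005 = 200000.
2^17 = 131072 < 200000 ≤ 2^18 = 262144, so n = 18.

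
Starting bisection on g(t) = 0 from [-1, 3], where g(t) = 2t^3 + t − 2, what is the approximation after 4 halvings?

0.75

m = 1, g(m) = 1 (+); new bracket [-1, 1]
m = 0, g(m) = -2 (−); new bracket [0, 1]
m = 0.5, g(m) = -1.25 (−); new bracket [0.5, 1]
m = 0.75, g(m) = -0.4062 (−); new bracket [0.75, 1]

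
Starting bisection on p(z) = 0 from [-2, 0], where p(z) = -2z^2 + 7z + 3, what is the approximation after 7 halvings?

-0.390625

p(-1) = -6 < 0, so the root lies in [-1, 0]
p(-0.5) = -1 < 0, so the root lies in [-0.5, 0]
p(-0.25) = 1.125 > 0, so the root lies in [-0.5, -0.25]
p(-0.375) = 0.0938 > 0, so the root lies in [-0.5, -0.375]
p(-0.4375) = -0.4453 < 0, so the root lies in [-0.4375, -0.375]
p(-0.40625) = -0.1738 < 0, so the root lies in [-0.40625, -0.375]
p(-0.390625) = -0.0396 < 0, so the root lies in [-0.390625, -0.375]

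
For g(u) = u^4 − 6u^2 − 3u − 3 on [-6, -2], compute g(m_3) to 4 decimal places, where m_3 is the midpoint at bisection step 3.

6.0625

u = -4 gives g = 169, positive; keep [-4, -2]
u = -3 gives g = 33, positive; keep [-3, -2]
u = -2.5 gives g = 6.0625, positive; keep [-2.5, -2]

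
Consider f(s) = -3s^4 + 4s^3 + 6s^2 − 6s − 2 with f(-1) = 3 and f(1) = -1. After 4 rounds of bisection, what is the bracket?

m = 0, f(m) = -2 (−); new bracket [-1, 0]
m = -0.5, f(m) = 1.8125 (+); new bracket [-0.5, 0]
m = -0.25, f(m) = -0.199219 (−); new bracket [-0.5, -0.25]
m = -0.375, f(m) = 0.8235 (+); new bracket [-0.375, -0.25]

[-0.375, -0.25]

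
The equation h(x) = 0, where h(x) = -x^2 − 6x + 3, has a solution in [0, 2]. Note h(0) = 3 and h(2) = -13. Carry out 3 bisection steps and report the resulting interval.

[0.25, 0.5]

m = 1, h(m) = -4 (−); new bracket [0, 1]
m = 0.5, h(m) = -0.25 (−); new bracket [0, 0.5]
m = 0.25, h(m) = 1.4375 (+); new bracket [0.25, 0.5]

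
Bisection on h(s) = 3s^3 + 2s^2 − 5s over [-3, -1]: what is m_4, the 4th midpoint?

m = -2, h(m) = -6 (−); new bracket [-2, -1]
m = -1.5, h(m) = 1.875 (+); new bracket [-2, -1.5]
m = -1.75, h(m) = -1.203125 (−); new bracket [-1.75, -1.5]
m = -1.625, h(m) = 0.5332 (+); new bracket [-1.75, -1.625]

-1.625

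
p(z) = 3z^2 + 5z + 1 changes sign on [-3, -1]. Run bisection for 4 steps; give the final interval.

midpoint -2: p = 3 > 0 → [-2, -1]
midpoint -1.5: p = 0.25 > 0 → [-1.5, -1]
midpoint -1.25: p = -0.5625 < 0 → [-1.5, -1.25]
midpoint -1.375: p = -0.2031 < 0 → [-1.5, -1.375]

[-1.5, -1.375]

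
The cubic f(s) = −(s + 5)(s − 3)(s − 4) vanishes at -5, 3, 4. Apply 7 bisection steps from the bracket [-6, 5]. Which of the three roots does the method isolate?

f(-0.5) = -70.875 < 0, so the root lies in [-6, -0.5]
f(-3.25) = -79.296875 < 0, so the root lies in [-6, -3.25]
f(-4.625) = -24.662109 < 0, so the root lies in [-6, -4.625]
f(-5.3125) = 24.1907 > 0, so the root lies in [-5.3125, -4.625]
f(-4.96875) = -2.2334 < 0, so the root lies in [-5.3125, -4.96875]
f(-5.140625) = 10.464 > 0, so the root lies in [-5.140625, -4.96875]
f(-5.0546875) = 3.9885 > 0, so the root lies in [-5.0546875, -4.96875]

-5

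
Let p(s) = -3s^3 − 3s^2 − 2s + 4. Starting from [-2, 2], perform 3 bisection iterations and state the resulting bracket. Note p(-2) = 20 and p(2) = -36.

m = 0, p(m) = 4 (+); new bracket [0, 2]
m = 1, p(m) = -4 (−); new bracket [0, 1]
m = 0.5, p(m) = 1.875 (+); new bracket [0.5, 1]

[0.5, 1]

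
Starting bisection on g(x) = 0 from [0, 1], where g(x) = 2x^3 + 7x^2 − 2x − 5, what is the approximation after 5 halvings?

m = 0.5, g(m) = -4 (−); new bracket [0.5, 1]
m = 0.75, g(m) = -1.71875 (−); new bracket [0.75, 1]
m = 0.875, g(m) = -0.050781 (−); new bracket [0.875, 1]
m = 0.9375, g(m) = 0.9253 (+); new bracket [0.875, 0.9375]
m = 0.90625, g(m) = 0.4251 (+); new bracket [0.875, 0.90625]

0.90625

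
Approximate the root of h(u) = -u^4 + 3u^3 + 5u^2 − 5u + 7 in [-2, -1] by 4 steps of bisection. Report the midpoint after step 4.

-1.9375

h(-1.5) = 10.5625 > 0, so the root lies in [-2, -1.5]
h(-1.75) = 5.605469 > 0, so the root lies in [-2, -1.75]
h(-1.875) = 1.818115 > 0, so the root lies in [-2, -1.875]
h(-1.9375) = -0.4544 < 0, so the root lies in [-1.9375, -1.875]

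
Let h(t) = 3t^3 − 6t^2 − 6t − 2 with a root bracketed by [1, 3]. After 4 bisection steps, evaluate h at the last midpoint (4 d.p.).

midpoint 2: h = -14 < 0 → [2, 3]
midpoint 2.5: h = -7.625 < 0 → [2.5, 3]
midpoint 2.75: h = -1.484375 < 0 → [2.75, 3]
midpoint 2.875: h = 2.4473 > 0 → [2.75, 2.875]

2.4473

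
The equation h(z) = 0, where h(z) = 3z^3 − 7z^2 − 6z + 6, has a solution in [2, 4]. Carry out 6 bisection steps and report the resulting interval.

[2.78125, 2.8125]

h(3) = 6 > 0, so the root lies in [2, 3]
h(2.5) = -5.875 < 0, so the root lies in [2.5, 3]
h(2.75) = -1.046875 < 0, so the root lies in [2.75, 3]
h(2.875) = 2.1816 > 0, so the root lies in [2.75, 2.875]
h(2.8125) = 0.4958 > 0, so the root lies in [2.75, 2.8125]
h(2.78125) = -0.2931 < 0, so the root lies in [2.78125, 2.8125]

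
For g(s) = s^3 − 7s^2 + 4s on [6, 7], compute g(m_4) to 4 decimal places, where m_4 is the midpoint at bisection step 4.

-2.1453

m = 6.5, g(m) = 4.875 (+); new bracket [6, 6.5]
m = 6.25, g(m) = -4.296875 (−); new bracket [6.25, 6.5]
m = 6.375, g(m) = 0.099609 (+); new bracket [6.25, 6.375]
m = 6.3125, g(m) = -2.1453 (−); new bracket [6.3125, 6.375]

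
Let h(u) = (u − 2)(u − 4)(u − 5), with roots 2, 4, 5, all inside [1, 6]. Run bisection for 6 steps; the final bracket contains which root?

2

midpoint 3.5: h = 1.125 > 0 → [1, 3.5]
midpoint 2.25: h = 1.203125 > 0 → [1, 2.25]
midpoint 1.625: h = -3.005859 < 0 → [1.625, 2.25]
midpoint 1.9375: h = -0.3948 < 0 → [1.9375, 2.25]
midpoint 2.09375: h = 0.5194 > 0 → [1.9375, 2.09375]
midpoint 2.015625: h = 0.0925 > 0 → [1.9375, 2.015625]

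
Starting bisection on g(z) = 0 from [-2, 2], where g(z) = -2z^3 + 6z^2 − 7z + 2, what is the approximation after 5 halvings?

m = 0, g(m) = 2 (+); new bracket [0, 2]
m = 1, g(m) = -1 (−); new bracket [0, 1]
m = 0.5, g(m) = -0.25 (−); new bracket [0, 0.5]
m = 0.25, g(m) = 0.5938 (+); new bracket [0.25, 0.5]
m = 0.375, g(m) = 0.1133 (+); new bracket [0.375, 0.5]

0.375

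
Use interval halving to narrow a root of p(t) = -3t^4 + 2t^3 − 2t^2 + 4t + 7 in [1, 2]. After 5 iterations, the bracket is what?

t = 1.5 gives p = 0.0625, positive; keep [1.5, 2]
t = 1.75 gives p = -9.542969, negative; keep [1.5, 1.75]
t = 1.625 gives p = -4.11792, negative; keep [1.5, 1.625]
t = 1.5625 gives p = -1.8848, negative; keep [1.5, 1.5625]
t = 1.53125 gives p = -0.877, negative; keep [1.5, 1.53125]

[1.5, 1.53125]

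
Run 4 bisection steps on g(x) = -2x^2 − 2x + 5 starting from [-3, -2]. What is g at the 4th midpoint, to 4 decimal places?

-0.1953

midpoint -2.5: g = -2.5 < 0 → [-2.5, -2]
midpoint -2.25: g = -0.625 < 0 → [-2.25, -2]
midpoint -2.125: g = 0.21875 > 0 → [-2.25, -2.125]
midpoint -2.1875: g = -0.1953 < 0 → [-2.1875, -2.125]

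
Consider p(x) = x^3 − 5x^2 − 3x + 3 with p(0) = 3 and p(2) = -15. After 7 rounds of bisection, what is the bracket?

m = 1, p(m) = -4 (−); new bracket [0, 1]
m = 0.5, p(m) = 0.375 (+); new bracket [0.5, 1]
m = 0.75, p(m) = -1.640625 (−); new bracket [0.5, 0.75]
m = 0.625, p(m) = -0.584 (−); new bracket [0.5, 0.625]
m = 0.5625, p(m) = -0.0916 (−); new bracket [0.5, 0.5625]
m = 0.53125, p(m) = 0.1451 (+); new bracket [0.53125, 0.5625]
m = 0.546875, p(m) = 0.0276 (+); new bracket [0.546875, 0.5625]

[0.546875, 0.5625]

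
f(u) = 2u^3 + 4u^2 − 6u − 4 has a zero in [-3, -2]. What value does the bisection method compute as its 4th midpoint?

-2.8125

midpoint -2.5: f = 4.75 > 0 → [-3, -2.5]
midpoint -2.75: f = 1.15625 > 0 → [-3, -2.75]
midpoint -2.875: f = -1.214844 < 0 → [-2.875, -2.75]
midpoint -2.8125: f = 0.021 > 0 → [-2.875, -2.8125]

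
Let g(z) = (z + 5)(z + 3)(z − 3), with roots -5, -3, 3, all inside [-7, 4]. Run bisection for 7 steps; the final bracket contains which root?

3

g(-1.5) = -23.625 < 0, so the root lies in [-1.5, 4]
g(1.25) = -46.484375 < 0, so the root lies in [1.25, 4]
g(2.625) = -16.083984 < 0, so the root lies in [2.625, 4]
g(3.3125) = 16.3977 > 0, so the root lies in [2.625, 3.3125]
g(2.96875) = -1.4864 < 0, so the root lies in [2.96875, 3.3125]
g(3.140625) = 7.0296 > 0, so the root lies in [2.96875, 3.140625]
g(3.0546875) = 2.667 > 0, so the root lies in [2.96875, 3.0546875]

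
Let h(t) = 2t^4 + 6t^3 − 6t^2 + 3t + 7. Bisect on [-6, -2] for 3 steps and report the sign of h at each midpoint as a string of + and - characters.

t = -4 gives h = 27, positive; keep [-4, -2]
t = -3 gives h = -56, negative; keep [-4, -3]
t = -3.5 gives h = -34.125, negative; keep [-4, -3.5]

+--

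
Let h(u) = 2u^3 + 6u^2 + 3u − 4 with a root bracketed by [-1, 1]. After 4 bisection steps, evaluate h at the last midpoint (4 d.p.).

0.7070

u = 0 gives h = -4, negative; keep [0, 1]
u = 0.5 gives h = -0.75, negative; keep [0.5, 1]
u = 0.75 gives h = 2.46875, positive; keep [0.5, 0.75]
u = 0.625 gives h = 0.707, positive; keep [0.5, 0.625]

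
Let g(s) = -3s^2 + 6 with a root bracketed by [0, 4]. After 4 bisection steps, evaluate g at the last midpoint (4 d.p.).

m = 2, g(m) = -6 (−); new bracket [0, 2]
m = 1, g(m) = 3 (+); new bracket [1, 2]
m = 1.5, g(m) = -0.75 (−); new bracket [1, 1.5]
m = 1.25, g(m) = 1.3125 (+); new bracket [1.25, 1.5]

1.3125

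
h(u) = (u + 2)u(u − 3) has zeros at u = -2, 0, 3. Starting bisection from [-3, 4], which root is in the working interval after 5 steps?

h(0.5) = -3.125 < 0, so the root lies in [0.5, 4]
h(2.25) = -7.171875 < 0, so the root lies in [2.25, 4]
h(3.125) = 2.001953 > 0, so the root lies in [2.25, 3.125]
h(2.6875) = -3.9368 < 0, so the root lies in [2.6875, 3.125]
h(2.90625) = -1.3368 < 0, so the root lies in [2.90625, 3.125]

3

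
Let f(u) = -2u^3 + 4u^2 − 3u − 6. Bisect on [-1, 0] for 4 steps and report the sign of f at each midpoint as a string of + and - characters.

--++

u = -0.5 gives f = -3.25, negative; keep [-1, -0.5]
u = -0.75 gives f = -0.65625, negative; keep [-1, -0.75]
u = -0.875 gives f = 1.027344, positive; keep [-0.875, -0.75]
u = -0.8125 gives f = 0.1509, positive; keep [-0.8125, -0.75]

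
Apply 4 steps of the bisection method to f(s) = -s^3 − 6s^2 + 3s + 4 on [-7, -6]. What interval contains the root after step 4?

f(-6.5) = 5.625 > 0, so the root lies in [-6.5, -6]
f(-6.25) = -4.984375 < 0, so the root lies in [-6.5, -6.25]
f(-6.375) = 0.115234 > 0, so the root lies in [-6.375, -6.25]
f(-6.3125) = -2.4851 < 0, so the root lies in [-6.375, -6.3125]

[-6.375, -6.3125]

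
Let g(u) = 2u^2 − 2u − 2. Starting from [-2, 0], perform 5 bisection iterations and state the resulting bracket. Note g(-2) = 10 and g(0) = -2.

[-0.625, -0.5625]

g(-1) = 2 > 0, so the root lies in [-1, 0]
g(-0.5) = -0.5 < 0, so the root lies in [-1, -0.5]
g(-0.75) = 0.625 > 0, so the root lies in [-0.75, -0.5]
g(-0.625) = 0.0312 > 0, so the root lies in [-0.625, -0.5]
g(-0.5625) = -0.2422 < 0, so the root lies in [-0.625, -0.5625]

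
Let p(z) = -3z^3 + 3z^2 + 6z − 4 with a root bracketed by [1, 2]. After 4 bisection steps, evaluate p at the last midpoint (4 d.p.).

m = 1.5, p(m) = 1.625 (+); new bracket [1.5, 2]
m = 1.75, p(m) = -0.390625 (−); new bracket [1.5, 1.75]
m = 1.625, p(m) = 0.798828 (+); new bracket [1.625, 1.75]
m = 1.6875, p(m) = 0.2517 (+); new bracket [1.6875, 1.75]

0.2517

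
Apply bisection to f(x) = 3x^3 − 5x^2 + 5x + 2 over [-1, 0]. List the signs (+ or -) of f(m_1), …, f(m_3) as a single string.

x = -0.5 gives f = -2.125, negative; keep [-0.5, 0]
x = -0.25 gives f = 0.390625, positive; keep [-0.5, -0.25]
x = -0.375 gives f = -0.736328, negative; keep [-0.375, -0.25]

-+-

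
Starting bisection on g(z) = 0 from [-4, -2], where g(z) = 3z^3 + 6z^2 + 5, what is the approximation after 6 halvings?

-2.28125

z = -3 gives g = -22, negative; keep [-3, -2]
z = -2.5 gives g = -4.375, negative; keep [-2.5, -2]
z = -2.25 gives g = 1.203125, positive; keep [-2.5, -2.25]
z = -2.375 gives g = -1.3457, negative; keep [-2.375, -2.25]
z = -2.3125 gives g = -0.0134, negative; keep [-2.3125, -2.25]
z = -2.28125 gives g = 0.609, positive; keep [-2.3125, -2.28125]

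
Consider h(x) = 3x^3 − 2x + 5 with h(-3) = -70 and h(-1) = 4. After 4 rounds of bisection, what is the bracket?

[-1.375, -1.25]

midpoint -2: h = -15 < 0 → [-2, -1]
midpoint -1.5: h = -2.125 < 0 → [-1.5, -1]
midpoint -1.25: h = 1.640625 > 0 → [-1.5, -1.25]
midpoint -1.375: h = -0.0488 < 0 → [-1.375, -1.25]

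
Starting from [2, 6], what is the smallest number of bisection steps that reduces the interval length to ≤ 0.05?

7

Width after n steps is 4/2^n. Need 2^n ≥ 4/0.05 = 80.
2^6 = 64 < 80 ≤ 2^7 = 128, so n = 7.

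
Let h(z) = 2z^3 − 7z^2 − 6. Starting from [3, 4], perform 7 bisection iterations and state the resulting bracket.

midpoint 3.5: h = -6 < 0 → [3.5, 4]
midpoint 3.75: h = 1.03125 > 0 → [3.5, 3.75]
midpoint 3.625: h = -2.714844 < 0 → [3.625, 3.75]
midpoint 3.6875: h = -0.9009 < 0 → [3.6875, 3.75]
midpoint 3.71875: h = 0.0502 > 0 → [3.6875, 3.71875]
midpoint 3.703125: h = -0.429 < 0 → [3.703125, 3.71875]
midpoint 3.7109375: h = -0.1903 < 0 → [3.7109375, 3.71875]

[3.7109375, 3.71875]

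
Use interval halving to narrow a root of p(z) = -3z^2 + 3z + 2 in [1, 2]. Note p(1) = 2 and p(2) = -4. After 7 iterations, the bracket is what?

[1.453125, 1.4609375]

m = 1.5, p(m) = -0.25 (−); new bracket [1, 1.5]
m = 1.25, p(m) = 1.0625 (+); new bracket [1.25, 1.5]
m = 1.375, p(m) = 0.453125 (+); new bracket [1.375, 1.5]
m = 1.4375, p(m) = 0.1133 (+); new bracket [1.4375, 1.5]
m = 1.46875, p(m) = -0.0654 (−); new bracket [1.4375, 1.46875]
m = 1.453125, p(m) = 0.0247 (+); new bracket [1.453125, 1.46875]
m = 1.4609375, p(m) = -0.0202 (−); new bracket [1.453125, 1.4609375]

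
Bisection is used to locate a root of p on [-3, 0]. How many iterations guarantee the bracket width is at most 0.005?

10

Width after n steps is 3/2^n. Need 2^n ≥ 3/0.005 = 600.
2^9 = 512 < 600 ≤ 2^10 = 1024, so n = 10.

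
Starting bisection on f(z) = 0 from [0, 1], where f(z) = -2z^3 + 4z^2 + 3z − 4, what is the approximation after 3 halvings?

0.875

f(0.5) = -1.75 < 0, so the root lies in [0.5, 1]
f(0.75) = -0.34375 < 0, so the root lies in [0.75, 1]
f(0.875) = 0.347656 > 0, so the root lies in [0.75, 0.875]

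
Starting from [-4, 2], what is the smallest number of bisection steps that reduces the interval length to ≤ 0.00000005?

Width after n steps is 6/2^n. Need 2^n ≥ 6/0.00000005 = 120000000.
2^26 = 67108864 < 120000000 ≤ 2^27 = 134217728, so n = 27.

27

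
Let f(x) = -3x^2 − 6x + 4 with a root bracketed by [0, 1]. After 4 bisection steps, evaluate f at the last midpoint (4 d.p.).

m = 0.5, f(m) = 0.25 (+); new bracket [0.5, 1]
m = 0.75, f(m) = -2.1875 (−); new bracket [0.5, 0.75]
m = 0.625, f(m) = -0.921875 (−); new bracket [0.5, 0.625]
m = 0.5625, f(m) = -0.3242 (−); new bracket [0.5, 0.5625]

-0.3242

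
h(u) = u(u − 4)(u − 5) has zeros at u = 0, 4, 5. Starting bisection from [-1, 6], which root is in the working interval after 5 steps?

h(2.5) = 9.375 > 0, so the root lies in [-1, 2.5]
h(0.75) = 10.359375 > 0, so the root lies in [-1, 0.75]
h(-0.125) = -2.642578 < 0, so the root lies in [-0.125, 0.75]
h(0.3125) = 5.4016 > 0, so the root lies in [-0.125, 0.3125]
h(0.09375) = 1.7967 > 0, so the root lies in [-0.125, 0.09375]

0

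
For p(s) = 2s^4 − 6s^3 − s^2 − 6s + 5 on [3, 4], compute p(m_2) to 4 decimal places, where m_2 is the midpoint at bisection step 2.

s = 3.5 gives p = 14.625, positive; keep [3, 3.5]
s = 3.25 gives p = -7.898438, negative; keep [3.25, 3.5]

-7.8984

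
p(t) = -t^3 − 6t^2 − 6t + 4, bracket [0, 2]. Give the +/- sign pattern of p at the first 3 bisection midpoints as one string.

t = 1 gives p = -9, negative; keep [0, 1]
t = 0.5 gives p = -0.625, negative; keep [0, 0.5]
t = 0.25 gives p = 2.109375, positive; keep [0.25, 0.5]

--+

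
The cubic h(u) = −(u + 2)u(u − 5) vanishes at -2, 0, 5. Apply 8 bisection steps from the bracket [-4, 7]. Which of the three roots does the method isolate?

h(1.5) = 18.375 > 0, so the root lies in [1.5, 7]
h(4.25) = 19.921875 > 0, so the root lies in [4.25, 7]
h(5.625) = -26.806641 < 0, so the root lies in [4.25, 5.625]
h(4.9375) = 2.1409 > 0, so the root lies in [4.9375, 5.625]
h(5.28125) = -10.8152 < 0, so the root lies in [4.9375, 5.28125]
h(5.109375) = -3.973 < 0, so the root lies in [4.9375, 5.109375]
h(5.0234375) = -0.8269 < 0, so the root lies in [4.9375, 5.0234375]
h(4.98046875) = 0.679 > 0, so the root lies in [4.98046875, 5.0234375]

5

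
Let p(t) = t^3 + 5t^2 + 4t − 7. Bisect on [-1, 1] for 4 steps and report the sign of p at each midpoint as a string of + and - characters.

p(0) = -7 < 0, so the root lies in [0, 1]
p(0.5) = -3.625 < 0, so the root lies in [0.5, 1]
p(0.75) = -0.765625 < 0, so the root lies in [0.75, 1]
p(0.875) = 0.998 > 0, so the root lies in [0.75, 0.875]

---+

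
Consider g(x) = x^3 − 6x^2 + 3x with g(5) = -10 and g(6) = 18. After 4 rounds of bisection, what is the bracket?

[5.4375, 5.5]

x = 5.5 gives g = 1.375, positive; keep [5, 5.5]
x = 5.25 gives g = -4.921875, negative; keep [5.25, 5.5]
x = 5.375 gives g = -1.931641, negative; keep [5.375, 5.5]
x = 5.4375 gives g = -0.3186, negative; keep [5.4375, 5.5]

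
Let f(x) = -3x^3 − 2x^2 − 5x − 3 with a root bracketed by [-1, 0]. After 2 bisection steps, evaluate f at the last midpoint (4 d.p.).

m = -0.5, f(m) = -0.625 (−); new bracket [-1, -0.5]
m = -0.75, f(m) = 0.890625 (+); new bracket [-0.75, -0.5]

0.8906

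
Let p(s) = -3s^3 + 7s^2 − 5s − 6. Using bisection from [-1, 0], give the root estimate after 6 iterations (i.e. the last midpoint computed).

-0.578125

midpoint -0.5: p = -1.375 < 0 → [-1, -0.5]
midpoint -0.75: p = 2.953125 > 0 → [-0.75, -0.5]
midpoint -0.625: p = 0.591797 > 0 → [-0.625, -0.5]
midpoint -0.5625: p = -0.4387 < 0 → [-0.625, -0.5625]
midpoint -0.59375: p = 0.0645 > 0 → [-0.59375, -0.5625]
midpoint -0.578125: p = -0.1901 < 0 → [-0.59375, -0.578125]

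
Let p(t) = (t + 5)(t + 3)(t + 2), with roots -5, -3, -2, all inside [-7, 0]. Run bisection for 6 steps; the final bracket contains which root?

-5

t = -3.5 gives p = 1.125, positive; keep [-7, -3.5]
t = -5.25 gives p = -1.828125, negative; keep [-5.25, -3.5]
t = -4.375 gives p = 2.041016, positive; keep [-5.25, -4.375]
t = -4.8125 gives p = 0.9558, positive; keep [-5.25, -4.8125]
t = -5.03125 gives p = -0.1924, negative; keep [-5.03125, -4.8125]
t = -4.921875 gives p = 0.4387, positive; keep [-5.03125, -4.921875]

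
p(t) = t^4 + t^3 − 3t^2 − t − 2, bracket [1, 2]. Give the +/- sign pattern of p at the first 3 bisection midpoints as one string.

m = 1.5, p(m) = -1.8125 (−); new bracket [1.5, 2]
m = 1.75, p(m) = 1.800781 (+); new bracket [1.5, 1.75]
m = 1.625, p(m) = -0.282959 (−); new bracket [1.625, 1.75]

-+-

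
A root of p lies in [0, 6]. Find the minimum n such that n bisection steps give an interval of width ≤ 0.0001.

Width after n steps is 6/2^n. Need 2^n ≥ 6/0.0001 = 60000.
2^15 = 32768 < 60000 ≤ 2^16 = 65536, so n = 16.

16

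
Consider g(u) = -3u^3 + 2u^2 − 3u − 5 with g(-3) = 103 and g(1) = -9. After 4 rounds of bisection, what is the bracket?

[-1, -0.75]

g(-1) = 3 > 0, so the root lies in [-1, 1]
g(0) = -5 < 0, so the root lies in [-1, 0]
g(-0.5) = -2.625 < 0, so the root lies in [-1, -0.5]
g(-0.75) = -0.3594 < 0, so the root lies in [-1, -0.75]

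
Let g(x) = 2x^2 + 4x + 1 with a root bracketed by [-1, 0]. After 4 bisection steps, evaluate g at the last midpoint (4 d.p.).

g(-0.5) = -0.5 < 0, so the root lies in [-0.5, 0]
g(-0.25) = 0.125 > 0, so the root lies in [-0.5, -0.25]
g(-0.375) = -0.21875 < 0, so the root lies in [-0.375, -0.25]
g(-0.3125) = -0.0547 < 0, so the root lies in [-0.3125, -0.25]

-0.0547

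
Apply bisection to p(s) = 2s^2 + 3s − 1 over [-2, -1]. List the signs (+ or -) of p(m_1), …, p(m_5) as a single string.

midpoint -1.5: p = -1 < 0 → [-2, -1.5]
midpoint -1.75: p = -0.125 < 0 → [-2, -1.75]
midpoint -1.875: p = 0.40625 > 0 → [-1.875, -1.75]
midpoint -1.8125: p = 0.1328 > 0 → [-1.8125, -1.75]
midpoint -1.78125: p = 0.002 > 0 → [-1.78125, -1.75]

--+++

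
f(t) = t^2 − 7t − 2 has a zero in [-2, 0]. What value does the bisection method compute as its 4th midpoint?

m = -1, f(m) = 6 (+); new bracket [-1, 0]
m = -0.5, f(m) = 1.75 (+); new bracket [-0.5, 0]
m = -0.25, f(m) = -0.1875 (−); new bracket [-0.5, -0.25]
m = -0.375, f(m) = 0.7656 (+); new bracket [-0.375, -0.25]

-0.375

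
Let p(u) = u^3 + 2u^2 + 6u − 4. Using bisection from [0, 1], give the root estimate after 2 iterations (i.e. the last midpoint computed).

p(0.5) = -0.375 < 0, so the root lies in [0.5, 1]
p(0.75) = 2.046875 > 0, so the root lies in [0.5, 0.75]

0.75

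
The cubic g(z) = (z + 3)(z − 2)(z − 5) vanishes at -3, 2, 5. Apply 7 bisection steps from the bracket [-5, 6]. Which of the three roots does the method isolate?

-3

midpoint 0.5: g = 23.625 > 0 → [-5, 0.5]
midpoint -2.25: g = 23.109375 > 0 → [-5, -2.25]
midpoint -3.625: g = -30.322266 < 0 → [-3.625, -2.25]
midpoint -2.9375: g = 2.4495 > 0 → [-3.625, -2.9375]
midpoint -3.28125: g = -12.3006 < 0 → [-3.28125, -2.9375]
midpoint -3.109375: g = -4.5318 < 0 → [-3.109375, -2.9375]
midpoint -3.0234375: g = -0.9447 < 0 → [-3.0234375, -2.9375]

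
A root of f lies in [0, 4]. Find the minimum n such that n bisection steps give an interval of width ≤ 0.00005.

Width after n steps is 4/2^n. Need 2^n ≥ 4/0.00005 = 80000.
2^16 = 65536 < 80000 ≤ 2^17 = 131072, so n = 17.

17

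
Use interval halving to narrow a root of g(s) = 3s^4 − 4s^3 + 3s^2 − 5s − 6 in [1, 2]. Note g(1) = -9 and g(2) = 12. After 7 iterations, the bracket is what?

[1.7109375, 1.71875]

s = 1.5 gives g = -5.0625, negative; keep [1.5, 2]
s = 1.75 gives g = 1.136719, positive; keep [1.5, 1.75]
s = 1.625 gives g = -2.448486, negative; keep [1.625, 1.75]
s = 1.6875 gives g = -0.7888, negative; keep [1.6875, 1.75]
s = 1.71875 gives g = 0.1393, positive; keep [1.6875, 1.71875]
s = 1.703125 gives g = -0.3332, negative; keep [1.703125, 1.71875]
s = 1.7109375 gives g = -0.0991, negative; keep [1.7109375, 1.71875]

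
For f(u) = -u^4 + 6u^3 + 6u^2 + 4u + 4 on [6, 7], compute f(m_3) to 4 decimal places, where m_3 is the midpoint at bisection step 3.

midpoint 6.5: f = 146.1875 > 0 → [6.5, 7]
midpoint 6.75: f = 73.714844 > 0 → [6.75, 7]
midpoint 6.875: f = 30.761475 > 0 → [6.875, 7]

30.7615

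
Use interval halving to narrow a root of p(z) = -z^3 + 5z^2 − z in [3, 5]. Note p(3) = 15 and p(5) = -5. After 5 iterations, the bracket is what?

[4.75, 4.8125]

midpoint 4: p = 12 > 0 → [4, 5]
midpoint 4.5: p = 5.625 > 0 → [4.5, 5]
midpoint 4.75: p = 0.890625 > 0 → [4.75, 5]
midpoint 4.875: p = -1.9043 < 0 → [4.75, 4.875]
midpoint 4.8125: p = -0.47 < 0 → [4.75, 4.8125]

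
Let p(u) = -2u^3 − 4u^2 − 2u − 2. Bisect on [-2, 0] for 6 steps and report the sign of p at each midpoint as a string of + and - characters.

---+++

m = -1, p(m) = -2 (−); new bracket [-2, -1]
m = -1.5, p(m) = -1.25 (−); new bracket [-2, -1.5]
m = -1.75, p(m) = -0.03125 (−); new bracket [-2, -1.75]
m = -1.875, p(m) = 0.8711 (+); new bracket [-1.875, -1.75]
m = -1.8125, p(m) = 0.3931 (+); new bracket [-1.8125, -1.75]
m = -1.78125, p(m) = 0.1744 (+); new bracket [-1.78125, -1.75]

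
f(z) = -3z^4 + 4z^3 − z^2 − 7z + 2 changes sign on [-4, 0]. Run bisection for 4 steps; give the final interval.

m = -2, f(m) = -68 (−); new bracket [-2, 0]
m = -1, f(m) = 1 (+); new bracket [-2, -1]
m = -1.5, f(m) = -18.4375 (−); new bracket [-1.5, -1]
m = -1.25, f(m) = -5.9492 (−); new bracket [-1.25, -1]

[-1.25, -1]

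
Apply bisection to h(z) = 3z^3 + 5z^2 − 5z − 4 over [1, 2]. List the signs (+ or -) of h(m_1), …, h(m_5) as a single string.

m = 1.5, h(m) = 9.875 (+); new bracket [1, 1.5]
m = 1.25, h(m) = 3.421875 (+); new bracket [1, 1.25]
m = 1.125, h(m) = 0.974609 (+); new bracket [1, 1.125]
m = 1.0625, h(m) = -0.0696 (−); new bracket [1.0625, 1.125]
m = 1.09375, h(m) = 0.438 (+); new bracket [1.0625, 1.09375]

+++-+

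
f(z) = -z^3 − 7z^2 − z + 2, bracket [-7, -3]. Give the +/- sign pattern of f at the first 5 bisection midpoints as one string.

----+

z = -5 gives f = -43, negative; keep [-7, -5]
z = -6 gives f = -28, negative; keep [-7, -6]
z = -6.5 gives f = -12.625, negative; keep [-7, -6.5]
z = -6.75 gives f = -2.6406, negative; keep [-7, -6.75]
z = -6.875 gives f = 2.9668, positive; keep [-6.875, -6.75]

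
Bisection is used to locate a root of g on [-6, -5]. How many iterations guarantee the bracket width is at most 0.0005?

11

Width after n steps is 1/2^n. Need 2^n ≥ 1/0.0005 = 2000.
2^10 = 1024 < 2000 ≤ 2^11 = 2048, so n = 11.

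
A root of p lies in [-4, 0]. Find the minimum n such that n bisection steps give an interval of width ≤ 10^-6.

Width after n steps is 4/2^n. Need 2^n ≥ 4/10^-6 = 4000000.
2^21 = 2097152 < 4000000 ≤ 2^22 = 4194304, so n = 22.

22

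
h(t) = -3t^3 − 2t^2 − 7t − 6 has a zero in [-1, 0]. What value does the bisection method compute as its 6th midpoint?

-0.828125

m = -0.5, h(m) = -2.625 (−); new bracket [-1, -0.5]
m = -0.75, h(m) = -0.609375 (−); new bracket [-1, -0.75]
m = -0.875, h(m) = 0.603516 (+); new bracket [-0.875, -0.75]
m = -0.8125, h(m) = -0.0237 (−); new bracket [-0.875, -0.8125]
m = -0.84375, h(m) = 0.2845 (+); new bracket [-0.84375, -0.8125]
m = -0.828125, h(m) = 0.1291 (+); new bracket [-0.828125, -0.8125]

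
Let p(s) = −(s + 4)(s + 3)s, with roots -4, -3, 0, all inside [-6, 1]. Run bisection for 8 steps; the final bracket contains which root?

0

s = -2.5 gives p = 1.875, positive; keep [-2.5, 1]
s = -0.75 gives p = 5.484375, positive; keep [-0.75, 1]
s = 0.125 gives p = -1.611328, negative; keep [-0.75, 0.125]
s = -0.3125 gives p = 3.0969, positive; keep [-0.3125, 0.125]
s = -0.09375 gives p = 1.0643, positive; keep [-0.09375, 0.125]
s = 0.015625 gives p = -0.1892, negative; keep [-0.09375, 0.015625]
s = -0.0390625 gives p = 0.4581, positive; keep [-0.0390625, 0.015625]
s = -0.01171875 gives p = 0.1397, positive; keep [-0.01171875, 0.015625]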